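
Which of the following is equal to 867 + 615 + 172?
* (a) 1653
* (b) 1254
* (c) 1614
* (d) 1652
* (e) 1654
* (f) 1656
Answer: e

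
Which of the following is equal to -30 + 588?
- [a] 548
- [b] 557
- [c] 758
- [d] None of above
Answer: d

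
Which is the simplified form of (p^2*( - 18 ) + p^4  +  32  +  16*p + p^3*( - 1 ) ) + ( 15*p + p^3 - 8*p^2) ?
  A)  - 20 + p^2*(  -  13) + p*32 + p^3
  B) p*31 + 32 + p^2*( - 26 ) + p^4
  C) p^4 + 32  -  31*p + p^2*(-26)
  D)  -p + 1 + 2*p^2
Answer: B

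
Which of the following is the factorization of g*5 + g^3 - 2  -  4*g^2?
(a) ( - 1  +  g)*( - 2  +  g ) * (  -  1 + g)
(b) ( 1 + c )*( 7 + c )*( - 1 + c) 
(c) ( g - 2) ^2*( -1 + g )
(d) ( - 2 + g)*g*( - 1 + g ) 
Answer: a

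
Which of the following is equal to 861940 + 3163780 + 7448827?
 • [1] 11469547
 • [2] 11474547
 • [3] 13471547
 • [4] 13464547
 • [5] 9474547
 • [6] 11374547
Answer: 2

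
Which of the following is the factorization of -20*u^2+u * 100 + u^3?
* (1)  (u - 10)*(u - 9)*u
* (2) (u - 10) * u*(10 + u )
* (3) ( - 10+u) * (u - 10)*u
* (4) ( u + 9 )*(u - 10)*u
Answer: 3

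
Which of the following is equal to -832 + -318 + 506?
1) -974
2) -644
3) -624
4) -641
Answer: 2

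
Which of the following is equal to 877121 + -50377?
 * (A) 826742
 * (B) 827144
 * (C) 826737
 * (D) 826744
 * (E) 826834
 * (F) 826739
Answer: D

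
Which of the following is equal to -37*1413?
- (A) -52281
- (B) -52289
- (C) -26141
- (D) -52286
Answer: A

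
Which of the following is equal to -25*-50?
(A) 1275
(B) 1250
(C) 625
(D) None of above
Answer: B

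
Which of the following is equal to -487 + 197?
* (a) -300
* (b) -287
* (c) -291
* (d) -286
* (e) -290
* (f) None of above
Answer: e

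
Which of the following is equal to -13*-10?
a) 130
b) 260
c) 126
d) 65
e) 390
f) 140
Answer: a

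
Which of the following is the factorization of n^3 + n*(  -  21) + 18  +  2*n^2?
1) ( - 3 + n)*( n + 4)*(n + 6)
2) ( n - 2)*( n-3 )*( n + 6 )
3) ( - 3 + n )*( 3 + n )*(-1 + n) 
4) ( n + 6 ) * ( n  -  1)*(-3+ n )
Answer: 4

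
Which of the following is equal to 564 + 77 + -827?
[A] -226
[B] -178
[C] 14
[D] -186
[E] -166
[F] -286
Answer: D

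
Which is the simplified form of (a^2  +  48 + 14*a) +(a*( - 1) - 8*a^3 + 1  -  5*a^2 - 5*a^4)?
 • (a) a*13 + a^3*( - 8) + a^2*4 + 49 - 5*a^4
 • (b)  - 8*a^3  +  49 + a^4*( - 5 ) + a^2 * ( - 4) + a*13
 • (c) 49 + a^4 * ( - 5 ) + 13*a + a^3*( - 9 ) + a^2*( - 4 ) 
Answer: b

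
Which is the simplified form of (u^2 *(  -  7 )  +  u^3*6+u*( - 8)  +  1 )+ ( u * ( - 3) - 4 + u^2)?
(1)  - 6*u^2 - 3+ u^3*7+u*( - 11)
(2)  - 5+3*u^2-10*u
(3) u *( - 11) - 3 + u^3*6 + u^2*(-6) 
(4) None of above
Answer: 3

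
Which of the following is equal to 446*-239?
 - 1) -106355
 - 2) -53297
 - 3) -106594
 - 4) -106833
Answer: 3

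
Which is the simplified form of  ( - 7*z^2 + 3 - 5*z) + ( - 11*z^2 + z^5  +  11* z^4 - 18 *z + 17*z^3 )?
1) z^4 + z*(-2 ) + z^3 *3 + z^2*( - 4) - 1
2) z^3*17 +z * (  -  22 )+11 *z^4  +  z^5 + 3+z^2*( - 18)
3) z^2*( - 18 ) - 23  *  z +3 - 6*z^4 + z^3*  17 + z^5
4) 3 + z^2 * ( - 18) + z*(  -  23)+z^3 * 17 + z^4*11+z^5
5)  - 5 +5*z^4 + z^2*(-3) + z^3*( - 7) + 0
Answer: 4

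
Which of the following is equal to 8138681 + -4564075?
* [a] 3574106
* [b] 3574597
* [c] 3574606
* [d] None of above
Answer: c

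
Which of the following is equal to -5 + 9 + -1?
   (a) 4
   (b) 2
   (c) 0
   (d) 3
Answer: d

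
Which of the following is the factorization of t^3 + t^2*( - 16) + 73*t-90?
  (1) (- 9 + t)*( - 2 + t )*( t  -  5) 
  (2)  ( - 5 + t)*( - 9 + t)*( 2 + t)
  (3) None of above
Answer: 1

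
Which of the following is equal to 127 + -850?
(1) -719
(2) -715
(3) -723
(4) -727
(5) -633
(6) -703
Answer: 3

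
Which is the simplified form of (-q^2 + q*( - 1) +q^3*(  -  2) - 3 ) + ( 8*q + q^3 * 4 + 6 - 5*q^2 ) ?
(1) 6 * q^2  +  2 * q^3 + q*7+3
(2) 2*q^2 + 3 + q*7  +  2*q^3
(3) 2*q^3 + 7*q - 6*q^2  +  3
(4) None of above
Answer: 3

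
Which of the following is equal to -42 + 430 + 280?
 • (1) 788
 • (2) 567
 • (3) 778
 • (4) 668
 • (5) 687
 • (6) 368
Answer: 4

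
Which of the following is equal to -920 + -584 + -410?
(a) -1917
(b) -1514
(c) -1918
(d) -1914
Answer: d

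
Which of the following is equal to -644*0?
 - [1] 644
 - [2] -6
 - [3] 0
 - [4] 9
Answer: 3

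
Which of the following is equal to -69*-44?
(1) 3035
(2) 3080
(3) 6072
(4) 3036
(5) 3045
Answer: 4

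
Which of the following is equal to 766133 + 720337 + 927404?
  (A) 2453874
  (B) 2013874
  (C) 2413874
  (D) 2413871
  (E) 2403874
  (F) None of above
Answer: C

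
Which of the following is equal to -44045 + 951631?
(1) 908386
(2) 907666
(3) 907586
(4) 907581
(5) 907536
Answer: 3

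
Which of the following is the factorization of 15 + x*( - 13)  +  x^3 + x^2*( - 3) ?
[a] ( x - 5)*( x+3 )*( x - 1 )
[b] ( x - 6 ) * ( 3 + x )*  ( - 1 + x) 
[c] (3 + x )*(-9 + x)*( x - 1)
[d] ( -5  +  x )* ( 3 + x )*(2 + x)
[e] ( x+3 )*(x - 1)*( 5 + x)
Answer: a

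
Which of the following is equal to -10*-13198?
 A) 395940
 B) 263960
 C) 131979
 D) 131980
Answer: D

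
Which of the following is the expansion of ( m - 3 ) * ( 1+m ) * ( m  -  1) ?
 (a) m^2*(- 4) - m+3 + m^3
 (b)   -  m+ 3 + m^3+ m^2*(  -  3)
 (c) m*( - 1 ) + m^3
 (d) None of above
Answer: b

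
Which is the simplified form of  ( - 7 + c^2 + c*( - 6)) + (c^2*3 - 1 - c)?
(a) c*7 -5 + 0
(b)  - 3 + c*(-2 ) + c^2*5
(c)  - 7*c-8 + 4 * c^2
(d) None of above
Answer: c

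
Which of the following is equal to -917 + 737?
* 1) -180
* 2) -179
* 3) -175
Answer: 1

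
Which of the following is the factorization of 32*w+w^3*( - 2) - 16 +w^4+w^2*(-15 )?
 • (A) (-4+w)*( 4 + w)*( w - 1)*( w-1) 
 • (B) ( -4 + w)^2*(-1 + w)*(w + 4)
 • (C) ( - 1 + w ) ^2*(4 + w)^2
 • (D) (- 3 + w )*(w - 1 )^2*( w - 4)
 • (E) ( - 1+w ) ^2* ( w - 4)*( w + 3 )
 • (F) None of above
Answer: A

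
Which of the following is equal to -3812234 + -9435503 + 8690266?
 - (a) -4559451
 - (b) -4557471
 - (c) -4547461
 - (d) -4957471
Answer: b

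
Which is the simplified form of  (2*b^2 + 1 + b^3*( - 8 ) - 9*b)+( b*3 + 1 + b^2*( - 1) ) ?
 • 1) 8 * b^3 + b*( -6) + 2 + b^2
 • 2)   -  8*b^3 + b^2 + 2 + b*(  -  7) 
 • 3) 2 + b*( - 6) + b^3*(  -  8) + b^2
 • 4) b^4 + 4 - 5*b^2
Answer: 3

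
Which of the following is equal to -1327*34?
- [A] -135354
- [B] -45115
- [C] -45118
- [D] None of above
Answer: C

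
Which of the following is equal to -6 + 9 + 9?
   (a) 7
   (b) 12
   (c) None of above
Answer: b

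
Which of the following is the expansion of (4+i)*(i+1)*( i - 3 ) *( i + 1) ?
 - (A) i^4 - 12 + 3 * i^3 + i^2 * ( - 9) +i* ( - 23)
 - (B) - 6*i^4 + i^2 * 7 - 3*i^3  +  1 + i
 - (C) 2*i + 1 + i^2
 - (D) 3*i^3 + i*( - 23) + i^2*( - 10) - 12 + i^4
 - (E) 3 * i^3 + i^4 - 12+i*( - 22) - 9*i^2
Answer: A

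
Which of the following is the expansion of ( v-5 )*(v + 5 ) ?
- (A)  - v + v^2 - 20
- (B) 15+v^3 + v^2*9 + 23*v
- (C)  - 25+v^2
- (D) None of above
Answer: C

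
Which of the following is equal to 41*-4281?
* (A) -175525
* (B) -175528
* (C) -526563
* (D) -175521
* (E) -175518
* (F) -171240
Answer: D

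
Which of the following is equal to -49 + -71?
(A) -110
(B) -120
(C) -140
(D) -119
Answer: B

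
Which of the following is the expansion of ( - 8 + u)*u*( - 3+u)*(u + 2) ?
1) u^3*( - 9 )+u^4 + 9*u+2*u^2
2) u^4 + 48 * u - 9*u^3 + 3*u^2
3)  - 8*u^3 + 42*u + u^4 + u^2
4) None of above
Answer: 4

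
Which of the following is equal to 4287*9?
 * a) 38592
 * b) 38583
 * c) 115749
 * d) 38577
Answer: b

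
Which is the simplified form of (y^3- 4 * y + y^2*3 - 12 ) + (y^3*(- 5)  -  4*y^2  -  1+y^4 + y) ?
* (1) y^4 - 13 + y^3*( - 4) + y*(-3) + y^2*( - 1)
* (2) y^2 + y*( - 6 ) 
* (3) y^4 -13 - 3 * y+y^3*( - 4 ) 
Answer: 1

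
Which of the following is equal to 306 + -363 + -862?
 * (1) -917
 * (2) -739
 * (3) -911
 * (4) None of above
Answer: 4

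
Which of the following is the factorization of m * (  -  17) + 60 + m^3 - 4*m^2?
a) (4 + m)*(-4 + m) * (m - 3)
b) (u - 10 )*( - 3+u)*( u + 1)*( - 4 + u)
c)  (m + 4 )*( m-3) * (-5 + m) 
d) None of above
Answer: c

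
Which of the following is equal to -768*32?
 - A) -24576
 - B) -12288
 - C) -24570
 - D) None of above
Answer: A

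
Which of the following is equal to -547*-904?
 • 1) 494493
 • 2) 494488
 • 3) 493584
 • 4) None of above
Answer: 2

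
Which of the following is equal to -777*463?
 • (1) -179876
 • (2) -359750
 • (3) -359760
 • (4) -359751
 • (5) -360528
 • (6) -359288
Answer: 4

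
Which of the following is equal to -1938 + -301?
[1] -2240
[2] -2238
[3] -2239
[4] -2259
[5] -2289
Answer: 3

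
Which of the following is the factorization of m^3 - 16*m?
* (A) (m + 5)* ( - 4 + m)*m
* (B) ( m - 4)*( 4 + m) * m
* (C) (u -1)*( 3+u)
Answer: B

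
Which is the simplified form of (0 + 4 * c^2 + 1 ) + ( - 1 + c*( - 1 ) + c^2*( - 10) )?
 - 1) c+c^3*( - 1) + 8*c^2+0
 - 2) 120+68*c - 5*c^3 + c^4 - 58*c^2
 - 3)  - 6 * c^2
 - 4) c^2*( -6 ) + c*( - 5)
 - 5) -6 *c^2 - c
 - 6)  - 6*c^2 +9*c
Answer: 5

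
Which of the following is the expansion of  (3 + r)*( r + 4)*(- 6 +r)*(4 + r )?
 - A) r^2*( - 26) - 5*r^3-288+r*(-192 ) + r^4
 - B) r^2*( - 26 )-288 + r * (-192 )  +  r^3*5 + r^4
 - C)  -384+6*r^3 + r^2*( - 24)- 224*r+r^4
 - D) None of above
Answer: B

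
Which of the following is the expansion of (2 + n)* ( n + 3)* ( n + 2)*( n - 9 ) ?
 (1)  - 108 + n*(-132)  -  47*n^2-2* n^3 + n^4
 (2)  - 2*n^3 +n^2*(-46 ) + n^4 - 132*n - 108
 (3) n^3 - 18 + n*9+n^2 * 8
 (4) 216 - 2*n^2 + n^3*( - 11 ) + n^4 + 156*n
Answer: 1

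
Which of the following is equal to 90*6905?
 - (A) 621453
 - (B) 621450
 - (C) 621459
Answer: B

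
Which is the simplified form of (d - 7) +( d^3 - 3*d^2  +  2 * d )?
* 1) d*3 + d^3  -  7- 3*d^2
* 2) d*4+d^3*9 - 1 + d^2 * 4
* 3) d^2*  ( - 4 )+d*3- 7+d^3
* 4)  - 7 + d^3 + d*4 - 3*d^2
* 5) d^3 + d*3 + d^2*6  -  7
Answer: 1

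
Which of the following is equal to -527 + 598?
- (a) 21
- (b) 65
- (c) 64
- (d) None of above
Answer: d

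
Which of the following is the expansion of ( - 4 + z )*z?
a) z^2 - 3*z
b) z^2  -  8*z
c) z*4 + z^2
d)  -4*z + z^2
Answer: d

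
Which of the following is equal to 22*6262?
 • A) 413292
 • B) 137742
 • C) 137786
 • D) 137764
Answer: D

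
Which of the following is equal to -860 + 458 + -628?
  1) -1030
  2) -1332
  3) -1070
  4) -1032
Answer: 1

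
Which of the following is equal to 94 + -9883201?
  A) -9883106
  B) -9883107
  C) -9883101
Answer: B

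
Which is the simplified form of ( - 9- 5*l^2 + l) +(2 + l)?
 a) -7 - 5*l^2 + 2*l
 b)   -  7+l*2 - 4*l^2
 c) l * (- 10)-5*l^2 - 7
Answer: a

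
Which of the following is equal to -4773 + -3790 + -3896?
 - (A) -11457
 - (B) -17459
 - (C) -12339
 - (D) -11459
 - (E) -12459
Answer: E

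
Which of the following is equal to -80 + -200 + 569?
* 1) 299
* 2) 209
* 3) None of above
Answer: 3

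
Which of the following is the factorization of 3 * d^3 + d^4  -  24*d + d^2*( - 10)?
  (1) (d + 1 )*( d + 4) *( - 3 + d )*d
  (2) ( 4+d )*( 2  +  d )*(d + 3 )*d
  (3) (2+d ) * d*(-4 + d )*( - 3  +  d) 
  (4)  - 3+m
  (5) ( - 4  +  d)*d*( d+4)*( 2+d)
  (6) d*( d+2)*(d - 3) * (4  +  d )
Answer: 6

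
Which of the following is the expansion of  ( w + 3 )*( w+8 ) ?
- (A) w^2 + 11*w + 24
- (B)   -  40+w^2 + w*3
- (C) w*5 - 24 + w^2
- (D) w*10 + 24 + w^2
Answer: A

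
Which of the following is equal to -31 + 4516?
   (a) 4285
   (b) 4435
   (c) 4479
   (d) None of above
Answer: d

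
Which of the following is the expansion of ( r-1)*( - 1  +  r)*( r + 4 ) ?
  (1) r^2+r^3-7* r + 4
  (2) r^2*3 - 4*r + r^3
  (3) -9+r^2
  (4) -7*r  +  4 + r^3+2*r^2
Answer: 4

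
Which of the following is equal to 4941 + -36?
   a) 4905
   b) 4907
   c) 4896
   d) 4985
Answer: a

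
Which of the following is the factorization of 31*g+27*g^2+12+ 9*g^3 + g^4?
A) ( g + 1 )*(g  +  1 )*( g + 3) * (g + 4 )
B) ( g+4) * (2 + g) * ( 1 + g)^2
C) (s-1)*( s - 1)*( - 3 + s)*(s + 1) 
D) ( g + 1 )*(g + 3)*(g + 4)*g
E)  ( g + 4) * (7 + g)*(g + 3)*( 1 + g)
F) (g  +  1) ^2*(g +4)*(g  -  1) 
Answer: A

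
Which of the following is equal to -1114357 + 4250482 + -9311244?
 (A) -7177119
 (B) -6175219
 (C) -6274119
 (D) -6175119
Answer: D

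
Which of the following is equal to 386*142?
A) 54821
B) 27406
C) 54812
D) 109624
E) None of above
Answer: C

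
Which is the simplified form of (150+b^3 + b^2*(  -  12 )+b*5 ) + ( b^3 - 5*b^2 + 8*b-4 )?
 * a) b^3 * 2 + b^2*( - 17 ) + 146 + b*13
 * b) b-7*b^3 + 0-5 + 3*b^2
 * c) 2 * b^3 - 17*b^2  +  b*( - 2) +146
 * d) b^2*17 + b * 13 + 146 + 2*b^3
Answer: a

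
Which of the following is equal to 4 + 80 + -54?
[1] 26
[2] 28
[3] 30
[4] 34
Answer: 3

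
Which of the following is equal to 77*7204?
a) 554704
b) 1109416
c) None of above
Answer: c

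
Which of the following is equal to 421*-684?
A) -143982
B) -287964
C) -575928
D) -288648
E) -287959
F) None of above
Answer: B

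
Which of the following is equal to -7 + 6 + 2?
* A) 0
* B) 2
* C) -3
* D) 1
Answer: D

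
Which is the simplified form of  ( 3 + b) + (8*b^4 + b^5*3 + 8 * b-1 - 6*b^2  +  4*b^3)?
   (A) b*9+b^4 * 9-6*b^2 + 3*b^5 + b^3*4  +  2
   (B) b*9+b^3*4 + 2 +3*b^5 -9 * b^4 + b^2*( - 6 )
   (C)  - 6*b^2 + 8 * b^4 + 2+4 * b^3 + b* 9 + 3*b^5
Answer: C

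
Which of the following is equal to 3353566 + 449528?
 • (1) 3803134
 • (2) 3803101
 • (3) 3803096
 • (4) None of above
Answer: 4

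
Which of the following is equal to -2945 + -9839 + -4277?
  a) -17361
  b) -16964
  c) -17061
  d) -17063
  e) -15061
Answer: c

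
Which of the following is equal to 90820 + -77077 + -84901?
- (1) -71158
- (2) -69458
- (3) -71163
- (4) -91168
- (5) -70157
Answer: 1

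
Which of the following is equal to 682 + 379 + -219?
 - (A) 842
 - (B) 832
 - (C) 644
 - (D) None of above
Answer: A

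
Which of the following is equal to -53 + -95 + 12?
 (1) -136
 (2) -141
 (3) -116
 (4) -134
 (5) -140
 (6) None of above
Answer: 1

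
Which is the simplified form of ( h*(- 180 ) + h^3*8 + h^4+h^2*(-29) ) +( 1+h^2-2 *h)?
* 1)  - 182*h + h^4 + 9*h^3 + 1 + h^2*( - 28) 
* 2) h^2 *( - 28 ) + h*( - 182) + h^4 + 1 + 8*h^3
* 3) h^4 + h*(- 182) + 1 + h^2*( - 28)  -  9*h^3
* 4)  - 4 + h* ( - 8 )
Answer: 2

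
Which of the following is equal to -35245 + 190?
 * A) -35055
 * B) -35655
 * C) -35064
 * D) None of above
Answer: A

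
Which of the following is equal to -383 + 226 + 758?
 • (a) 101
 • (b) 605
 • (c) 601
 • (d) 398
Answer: c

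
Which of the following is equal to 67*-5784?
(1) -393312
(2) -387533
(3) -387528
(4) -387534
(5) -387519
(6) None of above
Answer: 3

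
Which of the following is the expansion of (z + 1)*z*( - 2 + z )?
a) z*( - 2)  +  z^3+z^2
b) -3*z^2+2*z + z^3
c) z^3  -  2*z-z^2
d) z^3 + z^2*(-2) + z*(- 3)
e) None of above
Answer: c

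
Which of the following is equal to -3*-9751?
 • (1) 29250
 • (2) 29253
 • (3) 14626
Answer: 2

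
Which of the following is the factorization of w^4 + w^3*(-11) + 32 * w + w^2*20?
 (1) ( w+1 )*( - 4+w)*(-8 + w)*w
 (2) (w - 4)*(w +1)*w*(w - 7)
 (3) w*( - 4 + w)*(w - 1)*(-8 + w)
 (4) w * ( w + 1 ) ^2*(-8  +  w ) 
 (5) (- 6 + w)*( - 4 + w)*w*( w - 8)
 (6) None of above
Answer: 1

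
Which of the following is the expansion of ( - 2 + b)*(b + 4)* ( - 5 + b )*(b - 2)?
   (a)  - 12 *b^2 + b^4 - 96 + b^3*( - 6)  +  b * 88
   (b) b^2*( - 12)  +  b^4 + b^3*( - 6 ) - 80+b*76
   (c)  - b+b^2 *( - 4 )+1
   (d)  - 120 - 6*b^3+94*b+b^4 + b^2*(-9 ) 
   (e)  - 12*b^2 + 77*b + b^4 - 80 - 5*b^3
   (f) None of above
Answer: f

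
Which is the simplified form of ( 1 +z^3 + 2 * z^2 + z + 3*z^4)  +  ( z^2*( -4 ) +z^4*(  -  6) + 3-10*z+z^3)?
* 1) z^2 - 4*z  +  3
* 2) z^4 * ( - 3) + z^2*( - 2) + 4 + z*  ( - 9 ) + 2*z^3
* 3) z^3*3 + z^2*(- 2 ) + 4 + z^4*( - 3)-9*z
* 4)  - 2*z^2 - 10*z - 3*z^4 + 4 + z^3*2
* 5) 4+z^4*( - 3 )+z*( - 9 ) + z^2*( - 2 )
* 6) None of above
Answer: 2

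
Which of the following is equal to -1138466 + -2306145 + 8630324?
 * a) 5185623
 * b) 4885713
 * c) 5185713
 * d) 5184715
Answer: c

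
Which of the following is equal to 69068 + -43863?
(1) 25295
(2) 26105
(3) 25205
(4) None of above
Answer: 3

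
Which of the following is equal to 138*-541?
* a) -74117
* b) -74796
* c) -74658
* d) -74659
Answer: c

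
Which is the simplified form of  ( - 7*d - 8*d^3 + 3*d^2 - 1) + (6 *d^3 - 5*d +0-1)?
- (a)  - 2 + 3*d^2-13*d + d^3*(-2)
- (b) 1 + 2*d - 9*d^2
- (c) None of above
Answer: c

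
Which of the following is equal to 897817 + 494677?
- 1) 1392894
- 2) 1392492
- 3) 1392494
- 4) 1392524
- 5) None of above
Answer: 3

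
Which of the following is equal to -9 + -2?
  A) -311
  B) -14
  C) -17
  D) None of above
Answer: D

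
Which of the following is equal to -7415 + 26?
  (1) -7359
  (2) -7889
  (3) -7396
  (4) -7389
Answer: 4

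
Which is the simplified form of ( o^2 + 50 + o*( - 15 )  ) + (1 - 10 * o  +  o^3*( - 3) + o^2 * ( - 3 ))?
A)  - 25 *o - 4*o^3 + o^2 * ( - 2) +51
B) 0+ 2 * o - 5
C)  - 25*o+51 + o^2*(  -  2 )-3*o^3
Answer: C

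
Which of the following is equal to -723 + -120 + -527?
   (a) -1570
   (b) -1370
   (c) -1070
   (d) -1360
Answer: b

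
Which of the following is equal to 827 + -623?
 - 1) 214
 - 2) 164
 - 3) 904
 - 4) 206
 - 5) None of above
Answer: 5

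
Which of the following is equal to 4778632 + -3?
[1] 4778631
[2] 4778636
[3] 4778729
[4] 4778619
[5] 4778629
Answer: 5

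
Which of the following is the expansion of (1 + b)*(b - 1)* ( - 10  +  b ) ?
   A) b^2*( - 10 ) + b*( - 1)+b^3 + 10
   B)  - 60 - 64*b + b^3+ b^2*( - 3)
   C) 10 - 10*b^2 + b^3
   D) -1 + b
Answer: A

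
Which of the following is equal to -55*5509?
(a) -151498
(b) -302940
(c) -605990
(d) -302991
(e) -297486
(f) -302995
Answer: f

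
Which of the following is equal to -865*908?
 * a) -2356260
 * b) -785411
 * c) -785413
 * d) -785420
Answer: d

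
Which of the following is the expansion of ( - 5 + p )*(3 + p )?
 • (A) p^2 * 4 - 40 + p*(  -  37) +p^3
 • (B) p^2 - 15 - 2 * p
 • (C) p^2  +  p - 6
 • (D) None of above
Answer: B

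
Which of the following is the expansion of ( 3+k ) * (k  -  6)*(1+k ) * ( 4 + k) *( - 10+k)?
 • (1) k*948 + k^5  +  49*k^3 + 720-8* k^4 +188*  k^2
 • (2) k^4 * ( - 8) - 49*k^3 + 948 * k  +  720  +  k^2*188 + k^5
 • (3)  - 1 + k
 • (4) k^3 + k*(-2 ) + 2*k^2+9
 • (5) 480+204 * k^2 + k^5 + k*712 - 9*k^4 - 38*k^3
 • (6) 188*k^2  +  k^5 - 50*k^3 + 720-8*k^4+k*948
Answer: 2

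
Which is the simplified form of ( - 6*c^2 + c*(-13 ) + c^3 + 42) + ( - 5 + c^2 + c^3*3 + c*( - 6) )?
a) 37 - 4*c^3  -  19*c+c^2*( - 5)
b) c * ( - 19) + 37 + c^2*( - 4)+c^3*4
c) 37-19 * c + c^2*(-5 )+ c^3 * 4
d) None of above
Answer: c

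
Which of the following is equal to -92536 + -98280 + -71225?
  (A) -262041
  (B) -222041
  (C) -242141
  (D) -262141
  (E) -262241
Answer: A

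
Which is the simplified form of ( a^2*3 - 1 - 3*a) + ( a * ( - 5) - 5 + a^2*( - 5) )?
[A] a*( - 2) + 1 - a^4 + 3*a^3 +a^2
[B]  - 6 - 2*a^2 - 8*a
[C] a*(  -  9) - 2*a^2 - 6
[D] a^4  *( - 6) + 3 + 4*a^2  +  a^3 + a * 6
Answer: B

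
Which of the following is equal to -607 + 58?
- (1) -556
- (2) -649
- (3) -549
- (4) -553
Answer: 3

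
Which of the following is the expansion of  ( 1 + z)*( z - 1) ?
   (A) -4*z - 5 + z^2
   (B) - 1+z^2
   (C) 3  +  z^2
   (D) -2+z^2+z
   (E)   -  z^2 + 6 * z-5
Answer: B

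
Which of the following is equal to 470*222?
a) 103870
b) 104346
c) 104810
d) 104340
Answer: d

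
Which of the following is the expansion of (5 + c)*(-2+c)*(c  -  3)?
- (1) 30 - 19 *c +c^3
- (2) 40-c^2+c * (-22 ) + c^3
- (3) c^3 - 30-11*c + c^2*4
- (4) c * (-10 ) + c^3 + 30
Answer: 1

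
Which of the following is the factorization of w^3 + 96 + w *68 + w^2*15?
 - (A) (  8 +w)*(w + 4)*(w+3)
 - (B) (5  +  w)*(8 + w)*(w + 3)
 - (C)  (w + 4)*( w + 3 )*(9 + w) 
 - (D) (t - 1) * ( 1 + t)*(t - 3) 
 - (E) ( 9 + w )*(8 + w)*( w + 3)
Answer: A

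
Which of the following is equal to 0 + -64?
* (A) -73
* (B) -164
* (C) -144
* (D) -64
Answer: D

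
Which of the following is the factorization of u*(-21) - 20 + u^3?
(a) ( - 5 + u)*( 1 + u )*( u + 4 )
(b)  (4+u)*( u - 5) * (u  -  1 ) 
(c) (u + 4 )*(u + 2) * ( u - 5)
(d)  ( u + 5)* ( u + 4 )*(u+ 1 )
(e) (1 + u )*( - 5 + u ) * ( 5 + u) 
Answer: a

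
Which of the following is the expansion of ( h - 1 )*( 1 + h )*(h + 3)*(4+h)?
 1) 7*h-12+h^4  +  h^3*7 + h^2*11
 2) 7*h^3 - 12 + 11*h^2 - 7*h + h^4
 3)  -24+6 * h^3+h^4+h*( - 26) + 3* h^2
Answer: 2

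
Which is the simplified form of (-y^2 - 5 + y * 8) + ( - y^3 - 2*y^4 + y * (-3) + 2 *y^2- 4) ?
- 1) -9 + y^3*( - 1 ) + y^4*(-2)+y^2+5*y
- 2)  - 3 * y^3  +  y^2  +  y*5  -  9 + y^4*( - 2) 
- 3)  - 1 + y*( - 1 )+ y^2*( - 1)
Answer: 1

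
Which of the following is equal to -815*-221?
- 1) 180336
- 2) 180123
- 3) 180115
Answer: 3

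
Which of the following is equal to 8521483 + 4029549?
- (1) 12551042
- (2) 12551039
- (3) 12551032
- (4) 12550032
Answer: 3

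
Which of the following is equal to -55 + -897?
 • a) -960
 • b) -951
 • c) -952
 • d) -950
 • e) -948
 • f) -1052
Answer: c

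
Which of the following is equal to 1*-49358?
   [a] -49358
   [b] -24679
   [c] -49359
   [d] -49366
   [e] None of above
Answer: a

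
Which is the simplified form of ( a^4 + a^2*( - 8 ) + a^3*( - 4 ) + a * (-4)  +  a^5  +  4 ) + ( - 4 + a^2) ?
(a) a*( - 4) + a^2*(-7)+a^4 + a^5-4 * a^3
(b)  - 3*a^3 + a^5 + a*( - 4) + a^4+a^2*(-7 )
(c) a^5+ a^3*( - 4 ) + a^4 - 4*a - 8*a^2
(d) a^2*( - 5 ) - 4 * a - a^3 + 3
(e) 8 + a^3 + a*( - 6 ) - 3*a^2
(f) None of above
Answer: a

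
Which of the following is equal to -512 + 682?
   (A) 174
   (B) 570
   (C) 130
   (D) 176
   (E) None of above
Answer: E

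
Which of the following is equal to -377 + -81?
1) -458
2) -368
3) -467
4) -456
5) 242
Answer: 1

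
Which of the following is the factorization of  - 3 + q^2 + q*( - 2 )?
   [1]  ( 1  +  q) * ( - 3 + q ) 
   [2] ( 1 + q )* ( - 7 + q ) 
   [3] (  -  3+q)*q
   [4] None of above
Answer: 1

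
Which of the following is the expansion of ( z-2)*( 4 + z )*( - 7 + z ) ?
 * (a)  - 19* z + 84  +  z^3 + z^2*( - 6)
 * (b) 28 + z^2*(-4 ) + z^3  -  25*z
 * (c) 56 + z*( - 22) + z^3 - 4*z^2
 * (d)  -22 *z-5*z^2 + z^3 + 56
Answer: d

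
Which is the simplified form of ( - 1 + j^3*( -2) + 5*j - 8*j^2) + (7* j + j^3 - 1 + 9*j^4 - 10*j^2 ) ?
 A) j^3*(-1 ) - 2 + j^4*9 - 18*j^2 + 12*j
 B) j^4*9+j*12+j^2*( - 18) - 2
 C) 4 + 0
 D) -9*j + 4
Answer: A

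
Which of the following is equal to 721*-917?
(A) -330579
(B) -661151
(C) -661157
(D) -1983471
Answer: C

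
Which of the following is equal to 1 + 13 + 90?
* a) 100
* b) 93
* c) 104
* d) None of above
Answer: c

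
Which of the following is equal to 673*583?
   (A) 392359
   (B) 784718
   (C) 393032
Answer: A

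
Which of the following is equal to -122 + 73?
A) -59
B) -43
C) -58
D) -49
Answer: D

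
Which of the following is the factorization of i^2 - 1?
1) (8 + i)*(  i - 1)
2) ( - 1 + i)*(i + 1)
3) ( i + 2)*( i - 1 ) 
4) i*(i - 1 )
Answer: 2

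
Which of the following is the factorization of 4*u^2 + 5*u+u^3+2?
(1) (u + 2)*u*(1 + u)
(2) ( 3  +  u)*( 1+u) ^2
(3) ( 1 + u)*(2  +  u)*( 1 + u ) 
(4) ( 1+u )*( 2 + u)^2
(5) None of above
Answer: 3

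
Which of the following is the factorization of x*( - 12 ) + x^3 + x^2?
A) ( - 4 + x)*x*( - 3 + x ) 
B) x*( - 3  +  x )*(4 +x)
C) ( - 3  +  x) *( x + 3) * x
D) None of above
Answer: B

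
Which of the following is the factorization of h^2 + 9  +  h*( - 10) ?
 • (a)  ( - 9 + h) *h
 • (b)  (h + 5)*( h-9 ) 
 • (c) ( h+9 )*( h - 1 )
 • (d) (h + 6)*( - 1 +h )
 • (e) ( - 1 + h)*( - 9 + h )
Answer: e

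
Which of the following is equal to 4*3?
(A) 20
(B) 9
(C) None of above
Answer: C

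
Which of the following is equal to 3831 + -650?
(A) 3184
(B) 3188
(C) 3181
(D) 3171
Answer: C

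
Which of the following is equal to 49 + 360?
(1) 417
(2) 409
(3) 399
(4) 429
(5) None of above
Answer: 2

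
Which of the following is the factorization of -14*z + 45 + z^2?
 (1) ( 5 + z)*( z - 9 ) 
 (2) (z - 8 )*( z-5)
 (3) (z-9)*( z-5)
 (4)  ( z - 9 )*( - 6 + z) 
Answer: 3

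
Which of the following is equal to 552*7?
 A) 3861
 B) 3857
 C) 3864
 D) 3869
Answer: C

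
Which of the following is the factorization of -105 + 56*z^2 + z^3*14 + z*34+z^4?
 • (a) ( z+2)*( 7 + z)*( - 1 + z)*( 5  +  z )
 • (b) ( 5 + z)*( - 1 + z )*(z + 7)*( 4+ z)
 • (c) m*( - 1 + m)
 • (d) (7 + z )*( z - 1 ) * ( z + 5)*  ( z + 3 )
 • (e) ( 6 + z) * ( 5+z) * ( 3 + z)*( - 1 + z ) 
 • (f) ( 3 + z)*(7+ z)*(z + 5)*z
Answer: d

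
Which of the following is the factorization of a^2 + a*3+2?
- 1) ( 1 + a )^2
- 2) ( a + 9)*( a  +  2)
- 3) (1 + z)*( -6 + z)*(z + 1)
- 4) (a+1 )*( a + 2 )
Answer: 4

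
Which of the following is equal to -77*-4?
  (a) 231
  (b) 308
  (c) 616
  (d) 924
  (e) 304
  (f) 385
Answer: b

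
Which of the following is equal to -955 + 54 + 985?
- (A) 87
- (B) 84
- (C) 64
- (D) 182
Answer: B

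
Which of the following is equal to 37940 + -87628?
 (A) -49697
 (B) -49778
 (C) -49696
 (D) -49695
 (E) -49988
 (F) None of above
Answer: F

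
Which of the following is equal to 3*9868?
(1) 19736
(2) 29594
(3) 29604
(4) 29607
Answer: 3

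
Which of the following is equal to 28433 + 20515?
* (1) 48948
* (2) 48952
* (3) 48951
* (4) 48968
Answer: 1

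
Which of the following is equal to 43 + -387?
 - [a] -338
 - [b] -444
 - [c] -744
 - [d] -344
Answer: d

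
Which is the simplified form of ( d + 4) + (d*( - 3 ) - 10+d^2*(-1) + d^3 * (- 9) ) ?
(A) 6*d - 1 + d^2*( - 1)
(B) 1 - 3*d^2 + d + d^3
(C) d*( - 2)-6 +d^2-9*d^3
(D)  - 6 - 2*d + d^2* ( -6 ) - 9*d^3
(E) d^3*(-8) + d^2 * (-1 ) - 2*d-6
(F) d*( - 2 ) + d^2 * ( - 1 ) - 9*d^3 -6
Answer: F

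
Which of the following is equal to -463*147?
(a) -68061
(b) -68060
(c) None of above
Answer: a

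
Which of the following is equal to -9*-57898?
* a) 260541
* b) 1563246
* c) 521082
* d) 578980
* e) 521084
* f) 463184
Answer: c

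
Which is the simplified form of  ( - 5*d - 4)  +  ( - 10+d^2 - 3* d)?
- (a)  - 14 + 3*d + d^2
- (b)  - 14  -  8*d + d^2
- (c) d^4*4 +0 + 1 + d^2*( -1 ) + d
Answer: b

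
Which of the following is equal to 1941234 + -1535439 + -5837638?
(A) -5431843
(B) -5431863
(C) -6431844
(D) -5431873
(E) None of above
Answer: A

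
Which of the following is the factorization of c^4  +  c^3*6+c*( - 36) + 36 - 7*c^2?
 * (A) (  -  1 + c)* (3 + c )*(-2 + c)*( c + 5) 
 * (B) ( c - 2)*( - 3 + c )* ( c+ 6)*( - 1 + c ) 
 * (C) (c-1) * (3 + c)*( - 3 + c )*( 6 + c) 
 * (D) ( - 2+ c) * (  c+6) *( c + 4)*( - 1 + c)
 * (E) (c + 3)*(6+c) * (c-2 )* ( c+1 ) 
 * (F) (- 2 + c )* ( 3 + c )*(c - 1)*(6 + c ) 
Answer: F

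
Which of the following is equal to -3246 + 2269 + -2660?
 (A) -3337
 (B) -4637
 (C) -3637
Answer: C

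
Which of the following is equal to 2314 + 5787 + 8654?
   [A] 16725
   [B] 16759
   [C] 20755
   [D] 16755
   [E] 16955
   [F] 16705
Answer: D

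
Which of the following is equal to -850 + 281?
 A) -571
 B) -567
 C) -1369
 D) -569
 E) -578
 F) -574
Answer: D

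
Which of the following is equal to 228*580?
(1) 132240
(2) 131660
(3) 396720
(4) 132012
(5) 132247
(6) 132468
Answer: 1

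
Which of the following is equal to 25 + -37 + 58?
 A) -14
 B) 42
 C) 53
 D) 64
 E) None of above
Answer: E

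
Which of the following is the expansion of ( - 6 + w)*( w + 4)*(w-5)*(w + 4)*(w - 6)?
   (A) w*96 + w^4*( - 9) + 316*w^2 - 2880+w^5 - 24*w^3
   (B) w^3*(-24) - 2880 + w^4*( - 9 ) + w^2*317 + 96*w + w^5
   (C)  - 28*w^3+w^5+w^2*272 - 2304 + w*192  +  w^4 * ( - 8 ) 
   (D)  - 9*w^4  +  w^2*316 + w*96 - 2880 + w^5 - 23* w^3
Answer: A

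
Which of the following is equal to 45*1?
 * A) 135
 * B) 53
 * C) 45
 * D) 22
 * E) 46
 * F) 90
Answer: C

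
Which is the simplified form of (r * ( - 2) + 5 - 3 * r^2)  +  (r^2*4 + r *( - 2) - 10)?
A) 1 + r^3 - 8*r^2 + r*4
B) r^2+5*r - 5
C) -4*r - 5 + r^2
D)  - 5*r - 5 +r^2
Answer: C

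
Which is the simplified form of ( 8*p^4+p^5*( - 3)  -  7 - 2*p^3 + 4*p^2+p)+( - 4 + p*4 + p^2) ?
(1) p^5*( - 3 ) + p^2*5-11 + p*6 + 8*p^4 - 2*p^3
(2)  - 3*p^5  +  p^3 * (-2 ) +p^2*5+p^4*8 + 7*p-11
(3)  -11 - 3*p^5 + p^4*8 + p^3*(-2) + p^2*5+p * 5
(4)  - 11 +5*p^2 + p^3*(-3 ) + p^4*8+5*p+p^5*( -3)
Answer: 3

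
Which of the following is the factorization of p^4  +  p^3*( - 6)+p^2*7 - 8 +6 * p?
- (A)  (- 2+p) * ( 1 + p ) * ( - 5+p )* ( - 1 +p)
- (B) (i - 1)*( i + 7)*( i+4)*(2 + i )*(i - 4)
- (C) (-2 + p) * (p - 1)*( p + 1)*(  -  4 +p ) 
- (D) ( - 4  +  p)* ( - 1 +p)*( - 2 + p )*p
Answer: C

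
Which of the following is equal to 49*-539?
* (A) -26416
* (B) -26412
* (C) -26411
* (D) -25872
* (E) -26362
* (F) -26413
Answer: C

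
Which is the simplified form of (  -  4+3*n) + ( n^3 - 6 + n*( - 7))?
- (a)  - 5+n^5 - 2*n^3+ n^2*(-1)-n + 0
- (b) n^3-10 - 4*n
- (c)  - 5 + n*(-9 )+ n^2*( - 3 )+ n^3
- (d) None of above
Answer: b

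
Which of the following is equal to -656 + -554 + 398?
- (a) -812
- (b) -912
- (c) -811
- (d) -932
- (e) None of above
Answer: a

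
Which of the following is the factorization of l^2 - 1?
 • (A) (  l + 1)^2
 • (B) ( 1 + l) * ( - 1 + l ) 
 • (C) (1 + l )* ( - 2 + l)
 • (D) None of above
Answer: B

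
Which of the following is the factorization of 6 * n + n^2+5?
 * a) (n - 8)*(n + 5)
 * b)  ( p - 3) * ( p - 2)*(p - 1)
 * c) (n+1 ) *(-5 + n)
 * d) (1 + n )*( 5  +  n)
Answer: d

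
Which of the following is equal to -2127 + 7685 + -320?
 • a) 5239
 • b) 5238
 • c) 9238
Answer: b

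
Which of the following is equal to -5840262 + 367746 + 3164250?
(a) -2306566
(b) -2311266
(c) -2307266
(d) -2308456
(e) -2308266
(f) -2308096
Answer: e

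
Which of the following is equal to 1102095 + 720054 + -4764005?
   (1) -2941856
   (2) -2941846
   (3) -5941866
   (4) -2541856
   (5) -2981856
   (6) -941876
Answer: 1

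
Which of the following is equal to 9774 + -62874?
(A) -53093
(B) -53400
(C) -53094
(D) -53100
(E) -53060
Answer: D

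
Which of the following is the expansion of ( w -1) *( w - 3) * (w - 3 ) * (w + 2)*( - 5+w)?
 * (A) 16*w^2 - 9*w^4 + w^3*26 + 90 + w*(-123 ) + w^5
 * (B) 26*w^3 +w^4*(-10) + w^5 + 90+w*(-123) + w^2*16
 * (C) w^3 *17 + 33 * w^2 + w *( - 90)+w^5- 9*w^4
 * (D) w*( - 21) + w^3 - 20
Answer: B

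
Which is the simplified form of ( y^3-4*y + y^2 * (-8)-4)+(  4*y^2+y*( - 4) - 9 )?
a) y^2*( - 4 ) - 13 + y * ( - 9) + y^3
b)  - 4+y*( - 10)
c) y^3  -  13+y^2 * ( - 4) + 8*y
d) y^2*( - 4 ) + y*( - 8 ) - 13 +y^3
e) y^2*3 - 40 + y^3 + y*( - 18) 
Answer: d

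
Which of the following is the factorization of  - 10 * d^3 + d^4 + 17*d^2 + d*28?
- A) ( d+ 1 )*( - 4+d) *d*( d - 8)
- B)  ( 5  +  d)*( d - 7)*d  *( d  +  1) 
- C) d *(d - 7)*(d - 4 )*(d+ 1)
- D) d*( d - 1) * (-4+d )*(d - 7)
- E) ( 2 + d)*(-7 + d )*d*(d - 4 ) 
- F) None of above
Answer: C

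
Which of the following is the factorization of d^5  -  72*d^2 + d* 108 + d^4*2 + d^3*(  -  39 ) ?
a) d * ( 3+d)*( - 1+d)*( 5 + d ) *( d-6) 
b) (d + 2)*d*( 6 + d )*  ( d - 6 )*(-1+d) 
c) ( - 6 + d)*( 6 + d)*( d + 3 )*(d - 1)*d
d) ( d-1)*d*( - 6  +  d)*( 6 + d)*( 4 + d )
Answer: c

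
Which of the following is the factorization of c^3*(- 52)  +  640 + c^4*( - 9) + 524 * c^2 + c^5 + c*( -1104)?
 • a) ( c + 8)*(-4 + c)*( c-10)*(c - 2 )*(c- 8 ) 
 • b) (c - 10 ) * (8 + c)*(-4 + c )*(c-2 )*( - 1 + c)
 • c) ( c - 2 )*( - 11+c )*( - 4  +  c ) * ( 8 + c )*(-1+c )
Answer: b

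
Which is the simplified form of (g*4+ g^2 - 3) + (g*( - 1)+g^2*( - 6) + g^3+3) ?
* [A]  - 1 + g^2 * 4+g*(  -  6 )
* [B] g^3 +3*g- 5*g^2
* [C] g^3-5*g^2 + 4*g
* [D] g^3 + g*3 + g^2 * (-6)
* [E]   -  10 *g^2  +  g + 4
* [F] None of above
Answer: B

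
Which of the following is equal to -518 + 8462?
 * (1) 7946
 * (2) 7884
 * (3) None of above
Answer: 3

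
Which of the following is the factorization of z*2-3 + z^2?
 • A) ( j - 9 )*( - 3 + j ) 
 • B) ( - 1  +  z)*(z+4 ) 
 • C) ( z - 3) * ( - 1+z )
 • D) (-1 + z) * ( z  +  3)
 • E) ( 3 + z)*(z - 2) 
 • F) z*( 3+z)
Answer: D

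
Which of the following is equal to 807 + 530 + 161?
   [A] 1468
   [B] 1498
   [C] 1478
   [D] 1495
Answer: B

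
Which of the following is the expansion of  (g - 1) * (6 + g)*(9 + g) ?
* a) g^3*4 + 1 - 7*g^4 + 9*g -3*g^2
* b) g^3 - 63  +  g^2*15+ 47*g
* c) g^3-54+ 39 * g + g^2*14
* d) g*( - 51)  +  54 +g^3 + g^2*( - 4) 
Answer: c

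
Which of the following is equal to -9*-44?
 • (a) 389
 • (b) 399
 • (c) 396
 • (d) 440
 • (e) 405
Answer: c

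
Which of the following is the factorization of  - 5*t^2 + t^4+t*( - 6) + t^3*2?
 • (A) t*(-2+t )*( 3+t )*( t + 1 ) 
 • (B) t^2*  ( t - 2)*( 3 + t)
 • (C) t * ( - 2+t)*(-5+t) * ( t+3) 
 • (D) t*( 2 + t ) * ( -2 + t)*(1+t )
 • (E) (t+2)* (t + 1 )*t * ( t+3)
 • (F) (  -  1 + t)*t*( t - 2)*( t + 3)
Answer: A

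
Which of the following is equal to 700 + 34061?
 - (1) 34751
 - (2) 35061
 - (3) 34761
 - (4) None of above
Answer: 3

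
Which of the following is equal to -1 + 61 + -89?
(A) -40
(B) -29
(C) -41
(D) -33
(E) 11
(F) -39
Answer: B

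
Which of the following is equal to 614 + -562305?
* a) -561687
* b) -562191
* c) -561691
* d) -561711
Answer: c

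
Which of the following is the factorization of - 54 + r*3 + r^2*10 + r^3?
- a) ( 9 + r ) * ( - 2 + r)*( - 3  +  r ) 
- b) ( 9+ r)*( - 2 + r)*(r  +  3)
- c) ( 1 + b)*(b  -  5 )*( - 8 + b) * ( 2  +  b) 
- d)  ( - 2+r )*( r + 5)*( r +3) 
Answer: b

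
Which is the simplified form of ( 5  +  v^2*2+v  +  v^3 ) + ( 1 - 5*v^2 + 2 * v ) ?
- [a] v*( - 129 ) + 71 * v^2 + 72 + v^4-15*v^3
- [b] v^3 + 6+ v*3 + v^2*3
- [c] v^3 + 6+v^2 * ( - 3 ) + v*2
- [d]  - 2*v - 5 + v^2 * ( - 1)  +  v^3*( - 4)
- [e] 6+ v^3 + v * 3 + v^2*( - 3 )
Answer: e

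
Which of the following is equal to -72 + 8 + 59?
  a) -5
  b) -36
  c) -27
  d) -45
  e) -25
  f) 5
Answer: a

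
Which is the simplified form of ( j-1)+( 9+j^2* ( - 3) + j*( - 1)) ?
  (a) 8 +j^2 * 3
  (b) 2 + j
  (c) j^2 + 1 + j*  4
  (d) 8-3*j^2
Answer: d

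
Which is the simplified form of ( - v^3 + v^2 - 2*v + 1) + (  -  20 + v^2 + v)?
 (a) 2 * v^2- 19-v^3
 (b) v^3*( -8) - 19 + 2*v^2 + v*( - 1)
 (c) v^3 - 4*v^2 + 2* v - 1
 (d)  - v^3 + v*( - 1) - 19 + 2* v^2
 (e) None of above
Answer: d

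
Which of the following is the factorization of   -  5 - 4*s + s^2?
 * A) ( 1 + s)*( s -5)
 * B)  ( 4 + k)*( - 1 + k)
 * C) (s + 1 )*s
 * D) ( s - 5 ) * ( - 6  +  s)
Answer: A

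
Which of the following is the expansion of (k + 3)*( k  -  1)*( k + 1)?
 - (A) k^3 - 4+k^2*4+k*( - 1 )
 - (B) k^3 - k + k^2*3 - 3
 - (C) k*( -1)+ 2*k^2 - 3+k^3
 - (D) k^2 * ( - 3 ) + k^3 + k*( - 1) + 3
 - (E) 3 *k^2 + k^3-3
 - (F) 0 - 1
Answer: B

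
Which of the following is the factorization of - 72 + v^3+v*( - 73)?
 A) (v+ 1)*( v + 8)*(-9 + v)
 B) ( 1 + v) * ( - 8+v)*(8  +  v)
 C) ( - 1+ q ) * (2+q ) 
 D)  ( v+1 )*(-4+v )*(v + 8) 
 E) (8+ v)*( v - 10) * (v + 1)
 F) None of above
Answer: A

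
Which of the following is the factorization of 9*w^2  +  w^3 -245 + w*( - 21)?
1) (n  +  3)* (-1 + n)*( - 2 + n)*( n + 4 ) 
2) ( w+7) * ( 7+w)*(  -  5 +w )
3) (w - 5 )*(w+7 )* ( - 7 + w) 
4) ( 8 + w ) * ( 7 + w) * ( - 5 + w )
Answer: 2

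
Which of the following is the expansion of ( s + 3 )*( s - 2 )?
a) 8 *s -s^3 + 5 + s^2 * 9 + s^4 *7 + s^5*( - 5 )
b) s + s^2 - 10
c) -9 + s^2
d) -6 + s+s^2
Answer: d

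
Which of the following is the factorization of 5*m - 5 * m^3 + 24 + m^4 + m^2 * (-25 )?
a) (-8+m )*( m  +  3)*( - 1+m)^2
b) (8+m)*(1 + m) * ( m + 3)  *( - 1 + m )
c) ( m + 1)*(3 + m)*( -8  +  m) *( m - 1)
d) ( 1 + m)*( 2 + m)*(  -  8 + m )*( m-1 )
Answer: c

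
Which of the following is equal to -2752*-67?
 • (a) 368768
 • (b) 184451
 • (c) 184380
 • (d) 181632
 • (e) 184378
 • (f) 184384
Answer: f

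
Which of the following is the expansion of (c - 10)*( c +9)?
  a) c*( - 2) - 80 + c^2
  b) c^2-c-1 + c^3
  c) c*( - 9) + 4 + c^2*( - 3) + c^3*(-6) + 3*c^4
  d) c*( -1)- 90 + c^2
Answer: d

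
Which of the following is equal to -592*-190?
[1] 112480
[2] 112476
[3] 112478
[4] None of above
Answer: 1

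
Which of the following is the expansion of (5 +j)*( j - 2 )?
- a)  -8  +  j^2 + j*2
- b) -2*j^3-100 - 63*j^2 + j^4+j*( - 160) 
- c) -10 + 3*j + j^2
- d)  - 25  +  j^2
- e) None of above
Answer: c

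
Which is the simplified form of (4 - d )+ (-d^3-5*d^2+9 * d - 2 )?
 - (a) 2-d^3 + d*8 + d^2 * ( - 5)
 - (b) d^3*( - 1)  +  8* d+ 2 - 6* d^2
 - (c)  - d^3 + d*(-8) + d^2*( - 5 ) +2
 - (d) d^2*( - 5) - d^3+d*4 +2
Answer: a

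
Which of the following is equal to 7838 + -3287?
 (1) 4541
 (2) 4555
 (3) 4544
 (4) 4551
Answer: 4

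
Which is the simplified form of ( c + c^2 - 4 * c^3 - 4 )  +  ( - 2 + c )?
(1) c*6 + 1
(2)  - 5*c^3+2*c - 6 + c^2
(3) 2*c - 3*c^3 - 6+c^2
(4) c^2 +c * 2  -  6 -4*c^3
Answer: 4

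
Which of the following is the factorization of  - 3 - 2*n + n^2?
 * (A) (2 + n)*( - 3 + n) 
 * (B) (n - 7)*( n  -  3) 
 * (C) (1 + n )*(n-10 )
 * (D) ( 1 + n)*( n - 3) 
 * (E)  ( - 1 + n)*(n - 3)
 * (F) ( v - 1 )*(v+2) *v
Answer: D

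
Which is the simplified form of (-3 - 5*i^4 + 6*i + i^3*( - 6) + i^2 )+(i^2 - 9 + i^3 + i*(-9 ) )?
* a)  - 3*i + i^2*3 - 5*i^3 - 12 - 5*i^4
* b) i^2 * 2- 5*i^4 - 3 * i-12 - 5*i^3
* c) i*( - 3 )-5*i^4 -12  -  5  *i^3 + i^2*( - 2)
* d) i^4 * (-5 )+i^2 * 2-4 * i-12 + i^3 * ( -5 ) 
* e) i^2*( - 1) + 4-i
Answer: b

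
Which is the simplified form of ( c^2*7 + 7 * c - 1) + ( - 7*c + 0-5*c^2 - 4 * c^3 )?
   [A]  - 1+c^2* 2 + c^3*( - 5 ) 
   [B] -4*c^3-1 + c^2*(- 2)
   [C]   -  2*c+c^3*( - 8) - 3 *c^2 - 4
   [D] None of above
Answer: D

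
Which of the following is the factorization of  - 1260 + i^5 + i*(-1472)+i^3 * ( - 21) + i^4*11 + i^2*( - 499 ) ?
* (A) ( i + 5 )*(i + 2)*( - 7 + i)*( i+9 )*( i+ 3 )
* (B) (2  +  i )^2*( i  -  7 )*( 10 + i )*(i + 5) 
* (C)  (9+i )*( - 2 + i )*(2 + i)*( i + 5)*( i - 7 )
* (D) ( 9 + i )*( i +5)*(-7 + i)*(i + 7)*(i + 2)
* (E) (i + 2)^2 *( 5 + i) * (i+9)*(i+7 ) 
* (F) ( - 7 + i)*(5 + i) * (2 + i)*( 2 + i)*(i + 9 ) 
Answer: F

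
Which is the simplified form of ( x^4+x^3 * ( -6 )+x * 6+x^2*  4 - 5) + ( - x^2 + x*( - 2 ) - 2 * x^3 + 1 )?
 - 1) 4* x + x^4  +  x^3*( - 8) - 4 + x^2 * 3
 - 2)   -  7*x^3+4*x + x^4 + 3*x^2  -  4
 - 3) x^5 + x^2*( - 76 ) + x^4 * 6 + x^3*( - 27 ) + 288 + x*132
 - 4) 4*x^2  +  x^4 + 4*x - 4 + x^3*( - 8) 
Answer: 1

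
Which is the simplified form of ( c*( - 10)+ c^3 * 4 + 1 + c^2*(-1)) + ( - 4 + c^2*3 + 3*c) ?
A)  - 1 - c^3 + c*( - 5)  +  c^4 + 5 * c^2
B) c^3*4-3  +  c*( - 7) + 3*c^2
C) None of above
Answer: C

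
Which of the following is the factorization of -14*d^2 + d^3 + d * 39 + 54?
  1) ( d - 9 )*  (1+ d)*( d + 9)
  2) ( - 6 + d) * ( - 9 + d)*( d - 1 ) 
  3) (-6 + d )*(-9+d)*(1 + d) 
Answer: 3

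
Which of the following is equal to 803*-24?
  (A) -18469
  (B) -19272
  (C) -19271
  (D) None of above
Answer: B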